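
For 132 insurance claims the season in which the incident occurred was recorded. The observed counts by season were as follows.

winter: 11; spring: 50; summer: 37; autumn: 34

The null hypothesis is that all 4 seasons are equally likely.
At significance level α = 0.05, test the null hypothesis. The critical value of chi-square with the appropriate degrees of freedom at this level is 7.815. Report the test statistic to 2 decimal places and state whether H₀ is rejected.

Under H₀ each category has probability 1/4, so each expected count is 132/4 = 33.
χ² = (11−33)²/33 + (50−33)²/33 + (37−33)²/33 + (34−33)²/33
   = 14.667 + 8.758 + 0.485 + 0.030
Sum = 23.94
df = 3. Since 23.94 > 7.815, we reject H₀.

23.94; reject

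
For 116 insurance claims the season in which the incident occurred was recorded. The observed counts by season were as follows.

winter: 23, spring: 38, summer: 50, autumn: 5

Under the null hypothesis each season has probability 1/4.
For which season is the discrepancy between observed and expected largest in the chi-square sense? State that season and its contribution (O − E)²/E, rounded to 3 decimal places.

Expected count for each of the 4 categories: 116/4 = 29.
χ² = (23−29)²/29 + (38−29)²/29 + (50−29)²/29 + (5−29)²/29
   = 1.2414 + 2.7931 + 15.2069 + 19.8621
The largest term is for autumn: 19.862.

autumn, 19.862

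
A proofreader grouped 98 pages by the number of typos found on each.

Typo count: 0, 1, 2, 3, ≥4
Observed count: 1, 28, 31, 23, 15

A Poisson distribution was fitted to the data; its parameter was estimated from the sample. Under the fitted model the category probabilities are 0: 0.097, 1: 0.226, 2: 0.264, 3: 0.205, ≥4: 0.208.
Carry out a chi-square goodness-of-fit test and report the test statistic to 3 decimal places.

12.017

Expected counts E_i = n·p_i: 98×0.097 = 9.506, 98×0.226 = 22.148, 98×0.264 = 25.872, 98×0.205 = 20.09, 98×0.208 = 20.384.
χ² = (1−9.506)²/9.506 + (28−22.148)²/22.148 + (31−25.872)²/25.872 + (23−20.09)²/20.09 + (15−20.384)²/20.384
   = 7.6112 + 1.5462 + 1.0164 + 0.4215 + 1.4221
Sum = 12.017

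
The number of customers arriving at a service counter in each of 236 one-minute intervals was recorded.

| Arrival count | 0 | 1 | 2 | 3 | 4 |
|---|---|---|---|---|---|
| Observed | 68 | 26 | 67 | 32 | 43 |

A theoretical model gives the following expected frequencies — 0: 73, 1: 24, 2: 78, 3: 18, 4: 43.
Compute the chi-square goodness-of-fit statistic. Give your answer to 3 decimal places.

12.949

χ² = (68−73)²/73 + (26−24)²/24 + (67−78)²/78 + (32−18)²/18 + (43−43)²/43
   = 0.3425 + 0.1667 + 1.5513 + 10.8889 + 0.0000
Sum = 12.949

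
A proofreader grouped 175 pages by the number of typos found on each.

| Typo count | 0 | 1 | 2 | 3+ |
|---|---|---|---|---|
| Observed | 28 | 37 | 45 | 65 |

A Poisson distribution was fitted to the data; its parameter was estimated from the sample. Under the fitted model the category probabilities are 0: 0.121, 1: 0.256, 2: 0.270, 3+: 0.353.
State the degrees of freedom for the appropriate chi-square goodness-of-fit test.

2

There are k = 4 categories and 1 parameter estimated from the data, so df = 4 − 1 − 1 = 2.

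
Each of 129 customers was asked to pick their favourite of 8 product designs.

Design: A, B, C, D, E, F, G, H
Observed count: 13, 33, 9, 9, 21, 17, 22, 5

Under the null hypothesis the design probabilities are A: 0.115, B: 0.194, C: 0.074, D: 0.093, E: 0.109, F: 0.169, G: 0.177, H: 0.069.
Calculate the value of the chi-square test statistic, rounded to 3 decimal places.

Expected counts E_i = n·p_i: 129×0.115 = 14.835, 129×0.194 = 25.026, 129×0.074 = 9.546, 129×0.093 = 11.997, 129×0.109 = 14.061, 129×0.169 = 21.801, 129×0.177 = 22.833, 129×0.069 = 8.901.
A: (13 − 14.835)²/14.835 = 3.367225/14.835 = 0.2270
B: (33 − 25.026)²/25.026 = 63.584676/25.026 = 2.5407
C: (9 − 9.546)²/9.546 = 0.298116/9.546 = 0.0312
D: (9 − 11.997)²/11.997 = 8.982009/11.997 = 0.7487
E: (21 − 14.061)²/14.061 = 48.149721/14.061 = 3.4243
F: (17 − 21.801)²/21.801 = 23.049601/21.801 = 1.0573
G: (22 − 22.833)²/22.833 = 0.693889/22.833 = 0.0304
H: (5 − 8.901)²/8.901 = 15.217801/8.901 = 1.7097
Sum = 9.769

9.769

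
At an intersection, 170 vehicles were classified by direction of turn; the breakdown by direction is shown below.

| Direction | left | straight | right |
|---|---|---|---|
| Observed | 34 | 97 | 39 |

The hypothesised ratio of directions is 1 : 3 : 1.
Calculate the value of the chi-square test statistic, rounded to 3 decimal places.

Ratio total = 5. Expected counts: 170×1/5 = 34, 170×3/5 = 102, 170×1/5 = 34.
cat           O        E   (O−E)²/E
left         34       34     0.0000
straight     97      102     0.2451
right        39       34     0.7353
Sum = 0.980

0.980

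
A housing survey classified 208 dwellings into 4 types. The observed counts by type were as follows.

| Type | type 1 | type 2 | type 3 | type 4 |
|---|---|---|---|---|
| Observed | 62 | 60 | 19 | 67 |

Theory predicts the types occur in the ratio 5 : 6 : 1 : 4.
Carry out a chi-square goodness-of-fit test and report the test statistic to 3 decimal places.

11.388

Ratio total = 16. Expected counts: 208×5/16 = 65, 208×6/16 = 78, 208×1/16 = 13, 208×4/16 = 52.
type 1: (62 − 65)²/65 = 9/65 = 0.1385
type 2: (60 − 78)²/78 = 324/78 = 4.1538
type 3: (19 − 13)²/13 = 36/13 = 2.7692
type 4: (67 − 52)²/52 = 225/52 = 4.3269
Sum = 11.388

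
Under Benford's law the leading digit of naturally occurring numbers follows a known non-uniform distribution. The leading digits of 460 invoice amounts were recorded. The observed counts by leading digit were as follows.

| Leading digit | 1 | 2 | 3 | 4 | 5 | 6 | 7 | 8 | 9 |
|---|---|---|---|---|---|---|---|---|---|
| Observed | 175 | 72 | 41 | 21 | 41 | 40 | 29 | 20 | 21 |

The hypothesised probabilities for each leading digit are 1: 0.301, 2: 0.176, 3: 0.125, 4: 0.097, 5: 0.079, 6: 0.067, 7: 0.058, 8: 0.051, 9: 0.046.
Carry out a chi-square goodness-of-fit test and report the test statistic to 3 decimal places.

31.918

Expected counts E_i = n·p_i: 460×0.301 = 138.46, 460×0.176 = 80.96, 460×0.125 = 57.5, 460×0.097 = 44.62, 460×0.079 = 36.34, 460×0.067 = 30.82, 460×0.058 = 26.68, 460×0.051 = 23.46, 460×0.046 = 21.16.
1: (175 − 138.46)²/138.46 = 1335.1716/138.46 = 9.6430
2: (72 − 80.96)²/80.96 = 80.2816/80.96 = 0.9916
3: (41 − 57.5)²/57.5 = 272.25/57.5 = 4.7348
4: (21 − 44.62)²/44.62 = 557.9044/44.62 = 12.5035
5: (41 − 36.34)²/36.34 = 21.7156/36.34 = 0.5976
6: (40 − 30.82)²/30.82 = 84.2724/30.82 = 2.7343
7: (29 − 26.68)²/26.68 = 5.3824/26.68 = 0.2017
8: (20 − 23.46)²/23.46 = 11.9716/23.46 = 0.5103
9: (21 − 21.16)²/21.16 = 0.0256/21.16 = 0.0012
Sum = 31.918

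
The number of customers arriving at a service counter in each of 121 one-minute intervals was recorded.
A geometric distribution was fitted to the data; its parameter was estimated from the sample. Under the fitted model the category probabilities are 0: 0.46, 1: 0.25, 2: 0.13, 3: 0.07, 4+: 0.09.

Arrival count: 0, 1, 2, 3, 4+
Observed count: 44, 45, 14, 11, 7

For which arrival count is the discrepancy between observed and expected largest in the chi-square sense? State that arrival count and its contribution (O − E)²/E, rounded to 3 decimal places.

Expected counts E_i = n·p_i: 121×0.46 = 55.66, 121×0.25 = 30.25, 121×0.13 = 15.73, 121×0.07 = 8.47, 121×0.09 = 10.89.
0: (44 − 55.66)²/55.66 = 135.9556/55.66 = 2.4426
1: (45 − 30.25)²/30.25 = 217.5625/30.25 = 7.1921
2: (14 − 15.73)²/15.73 = 2.9929/15.73 = 0.1903
3: (11 − 8.47)²/8.47 = 6.4009/8.47 = 0.7557
4+: (7 − 10.89)²/10.89 = 15.1321/10.89 = 1.3895
The largest term is for 1: 7.192.

1, 7.192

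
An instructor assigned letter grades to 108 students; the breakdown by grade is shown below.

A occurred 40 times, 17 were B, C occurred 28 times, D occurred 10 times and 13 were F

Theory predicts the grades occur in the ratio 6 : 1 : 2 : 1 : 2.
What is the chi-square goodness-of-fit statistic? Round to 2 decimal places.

17.80

Ratio total = 12. Expected counts: 108×6/12 = 54, 108×1/12 = 9, 108×2/12 = 18, 108×1/12 = 9, 108×2/12 = 18.
A: (40 − 54)²/54 = 196/54 = 3.630
B: (17 − 9)²/9 = 64/9 = 7.111
C: (28 − 18)²/18 = 100/18 = 5.556
D: (10 − 9)²/9 = 1/9 = 0.111
F: (13 − 18)²/18 = 25/18 = 1.389
Sum = 17.80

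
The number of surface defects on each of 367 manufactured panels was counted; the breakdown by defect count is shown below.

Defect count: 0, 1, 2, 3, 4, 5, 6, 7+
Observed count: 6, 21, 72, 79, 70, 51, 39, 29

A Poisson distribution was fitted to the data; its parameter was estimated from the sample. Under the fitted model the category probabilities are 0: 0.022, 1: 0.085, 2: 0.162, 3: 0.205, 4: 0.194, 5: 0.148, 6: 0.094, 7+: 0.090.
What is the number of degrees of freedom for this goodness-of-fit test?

6

There are k = 8 categories and 1 parameter estimated from the data, so df = 8 − 1 − 1 = 6.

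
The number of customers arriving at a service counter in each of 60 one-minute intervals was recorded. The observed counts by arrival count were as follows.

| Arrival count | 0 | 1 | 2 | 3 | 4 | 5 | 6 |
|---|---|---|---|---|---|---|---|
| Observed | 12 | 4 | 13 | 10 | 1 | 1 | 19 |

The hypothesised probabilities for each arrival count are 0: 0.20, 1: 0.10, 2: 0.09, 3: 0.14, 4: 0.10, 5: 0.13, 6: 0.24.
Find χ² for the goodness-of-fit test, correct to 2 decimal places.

Expected counts E_i = n·p_i: 60×0.20 = 12, 60×0.10 = 6, 60×0.09 = 5.4, 60×0.14 = 8.4, 60×0.10 = 6, 60×0.13 = 7.8, 60×0.24 = 14.4.
cat         O        E   (O−E)²/E
0          12       12      0.000
1           4        6      0.667
2          13      5.4     10.696
3          10      8.4      0.305
4           1        6      4.167
5           1      7.8      5.928
6          19     14.4      1.469
Sum = 23.23

23.23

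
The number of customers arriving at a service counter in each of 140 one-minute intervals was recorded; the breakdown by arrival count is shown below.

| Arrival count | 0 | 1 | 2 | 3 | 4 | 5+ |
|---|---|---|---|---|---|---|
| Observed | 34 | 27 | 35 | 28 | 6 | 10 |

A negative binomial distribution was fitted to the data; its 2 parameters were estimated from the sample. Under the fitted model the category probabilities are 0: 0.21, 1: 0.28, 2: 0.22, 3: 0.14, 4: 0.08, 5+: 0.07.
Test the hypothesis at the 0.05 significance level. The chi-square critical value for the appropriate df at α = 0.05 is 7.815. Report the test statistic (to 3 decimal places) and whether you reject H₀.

11.108; reject

Expected counts E_i = n·p_i: 140×0.21 = 29.4, 140×0.28 = 39.2, 140×0.22 = 30.8, 140×0.14 = 19.6, 140×0.08 = 11.2, 140×0.07 = 9.8.
cat         O        E   (O−E)²/E
0          34     29.4     0.7197
1          27     39.2     3.7969
2          35     30.8     0.5727
3          28     19.6     3.6000
4           6     11.2     2.4143
5+         10      9.8     0.0041
Sum = 11.108
df = 3. Since 11.108 > 7.815, we reject H₀.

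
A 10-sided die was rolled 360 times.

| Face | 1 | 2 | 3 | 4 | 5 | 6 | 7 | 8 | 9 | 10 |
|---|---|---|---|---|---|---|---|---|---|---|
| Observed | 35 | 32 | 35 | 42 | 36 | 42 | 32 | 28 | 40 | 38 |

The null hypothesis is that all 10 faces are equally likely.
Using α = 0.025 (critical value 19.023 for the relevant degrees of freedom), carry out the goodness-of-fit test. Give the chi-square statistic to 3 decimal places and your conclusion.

5.278; do not reject

Under H₀ each category has probability 1/10, so each expected count is 360/10 = 36.
cat         O        E   (O−E)²/E
1          35       36     0.0278
2          32       36     0.4444
3          35       36     0.0278
4          42       36     1.0000
5          36       36     0.0000
6          42       36     1.0000
7          32       36     0.4444
8          28       36     1.7778
9          40       36     0.4444
10         38       36     0.1111
Sum = 5.278
df = 9. Since 5.278 < 19.023, we do not reject H₀.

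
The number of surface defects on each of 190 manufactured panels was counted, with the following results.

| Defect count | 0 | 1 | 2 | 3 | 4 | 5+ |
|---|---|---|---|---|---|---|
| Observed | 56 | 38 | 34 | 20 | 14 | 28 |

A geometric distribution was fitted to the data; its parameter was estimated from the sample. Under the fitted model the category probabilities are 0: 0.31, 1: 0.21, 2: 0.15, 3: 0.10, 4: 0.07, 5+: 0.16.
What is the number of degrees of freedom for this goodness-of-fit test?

4

There are k = 6 categories and 1 parameter estimated from the data, so df = 6 − 1 − 1 = 4.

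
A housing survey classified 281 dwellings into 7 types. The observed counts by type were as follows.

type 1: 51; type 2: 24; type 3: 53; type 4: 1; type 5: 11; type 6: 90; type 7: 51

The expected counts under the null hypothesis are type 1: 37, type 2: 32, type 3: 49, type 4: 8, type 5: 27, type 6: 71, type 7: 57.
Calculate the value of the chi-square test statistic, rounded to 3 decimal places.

cat         O        E   (O−E)²/E
type 1     51       37     5.2973
type 2     24       32     2.0000
type 3     53       49     0.3265
type 4      1        8     6.1250
type 5     11       27     9.4815
type 6     90       71     5.0845
type 7     51       57     0.6316
Sum = 28.946

28.946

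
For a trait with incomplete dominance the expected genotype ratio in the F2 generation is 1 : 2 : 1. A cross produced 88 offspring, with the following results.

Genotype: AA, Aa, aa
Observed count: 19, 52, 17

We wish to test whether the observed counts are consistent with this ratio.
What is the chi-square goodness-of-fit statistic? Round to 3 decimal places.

Ratio total = 4. Expected counts: 88×1/4 = 22, 88×2/4 = 44, 88×1/4 = 22.
χ² = (19−22)²/22 + (52−44)²/44 + (17−22)²/22
   = 0.4091 + 1.4545 + 1.1364
Sum = 3.000

3.000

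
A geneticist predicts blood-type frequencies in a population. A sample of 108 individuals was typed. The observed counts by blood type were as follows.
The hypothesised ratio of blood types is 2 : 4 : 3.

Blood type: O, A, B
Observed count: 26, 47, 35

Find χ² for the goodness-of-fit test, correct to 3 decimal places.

0.215

Ratio total = 9. Expected counts: 108×2/9 = 24, 108×4/9 = 48, 108×3/9 = 36.
O: (26 − 24)²/24 = 4/24 = 0.1667
A: (47 − 48)²/48 = 1/48 = 0.0208
B: (35 − 36)²/36 = 1/36 = 0.0278
Sum = 0.215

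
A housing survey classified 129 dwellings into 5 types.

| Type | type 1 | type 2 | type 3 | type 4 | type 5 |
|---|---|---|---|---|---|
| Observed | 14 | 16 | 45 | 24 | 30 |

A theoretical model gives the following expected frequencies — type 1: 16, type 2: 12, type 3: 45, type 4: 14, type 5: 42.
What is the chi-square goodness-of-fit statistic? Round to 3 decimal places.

type 1: (14 − 16)²/16 = 4/16 = 0.2500
type 2: (16 − 12)²/12 = 16/12 = 1.3333
type 3: (45 − 45)²/45 = 0/45 = 0.0000
type 4: (24 − 14)²/14 = 100/14 = 7.1429
type 5: (30 − 42)²/42 = 144/42 = 3.4286
Sum = 12.155

12.155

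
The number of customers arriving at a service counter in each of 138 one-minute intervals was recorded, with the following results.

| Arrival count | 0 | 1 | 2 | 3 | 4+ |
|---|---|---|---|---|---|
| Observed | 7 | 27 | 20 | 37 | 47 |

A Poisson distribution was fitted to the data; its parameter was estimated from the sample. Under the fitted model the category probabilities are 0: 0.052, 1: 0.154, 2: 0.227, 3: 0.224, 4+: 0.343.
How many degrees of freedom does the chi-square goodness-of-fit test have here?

3

There are k = 5 categories and 1 parameter estimated from the data, so df = 5 − 1 − 1 = 3.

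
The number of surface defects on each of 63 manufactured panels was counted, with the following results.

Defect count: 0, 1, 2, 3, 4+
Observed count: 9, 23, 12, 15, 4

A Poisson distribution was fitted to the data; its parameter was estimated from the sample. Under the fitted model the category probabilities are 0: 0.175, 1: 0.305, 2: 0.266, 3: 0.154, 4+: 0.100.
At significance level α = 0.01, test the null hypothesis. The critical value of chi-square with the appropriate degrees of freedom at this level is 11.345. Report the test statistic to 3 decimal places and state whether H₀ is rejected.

6.201; do not reject

Expected counts E_i = n·p_i: 63×0.175 = 11.025, 63×0.305 = 19.215, 63×0.266 = 16.758, 63×0.154 = 9.702, 63×0.100 = 6.3.
cat         O        E   (O−E)²/E
0           9   11.025     0.3719
1          23   19.215     0.7456
2          12   16.758     1.3509
3          15    9.702     2.8931
4+          4      6.3     0.8397
Sum = 6.201
df = 3. Since 6.201 < 11.345, we do not reject H₀.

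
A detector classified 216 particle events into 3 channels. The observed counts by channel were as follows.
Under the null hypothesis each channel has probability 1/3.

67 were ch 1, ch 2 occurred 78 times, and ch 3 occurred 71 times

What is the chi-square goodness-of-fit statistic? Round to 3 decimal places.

Expected count for each of the 3 categories: 216/3 = 72.
cat         O        E   (O−E)²/E
ch 1       67       72     0.3472
ch 2       78       72     0.5000
ch 3       71       72     0.0139
Sum = 0.861

0.861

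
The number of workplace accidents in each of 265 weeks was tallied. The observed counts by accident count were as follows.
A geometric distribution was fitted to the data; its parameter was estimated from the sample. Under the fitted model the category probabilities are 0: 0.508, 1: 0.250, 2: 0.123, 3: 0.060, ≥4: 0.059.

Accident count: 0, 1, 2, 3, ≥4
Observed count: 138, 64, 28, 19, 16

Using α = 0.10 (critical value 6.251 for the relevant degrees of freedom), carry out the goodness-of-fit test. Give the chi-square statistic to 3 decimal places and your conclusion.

Expected counts E_i = n·p_i: 265×0.508 = 134.62, 265×0.250 = 66.25, 265×0.123 = 32.595, 265×0.060 = 15.9, 265×0.059 = 15.635.
cat         O        E   (O−E)²/E
0         138   134.62     0.0849
1          64    66.25     0.0764
2          28   32.595     0.6478
3          19     15.9     0.6044
≥4         16   15.635     0.0085
Sum = 1.422
df = 3. Since 1.422 < 6.251, we do not reject H₀.

1.422; do not reject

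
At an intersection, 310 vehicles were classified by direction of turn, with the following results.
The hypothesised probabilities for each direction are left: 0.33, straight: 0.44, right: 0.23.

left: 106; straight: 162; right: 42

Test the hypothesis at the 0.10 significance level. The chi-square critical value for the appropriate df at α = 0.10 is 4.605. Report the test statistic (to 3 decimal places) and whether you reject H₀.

16.979; reject

Expected counts E_i = n·p_i: 310×0.33 = 102.3, 310×0.44 = 136.4, 310×0.23 = 71.3.
χ² = (106−102.3)²/102.3 + (162−136.4)²/136.4 + (42−71.3)²/71.3
   = 0.1338 + 4.8047 + 12.0405
Sum = 16.979
df = 2. Since 16.979 > 4.605, we reject H₀.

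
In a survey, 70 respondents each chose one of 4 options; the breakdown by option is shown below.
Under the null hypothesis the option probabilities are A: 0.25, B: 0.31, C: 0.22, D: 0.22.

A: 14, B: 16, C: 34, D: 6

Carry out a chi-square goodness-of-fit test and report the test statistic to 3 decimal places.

30.400

Expected counts E_i = n·p_i: 70×0.25 = 17.5, 70×0.31 = 21.7, 70×0.22 = 15.4, 70×0.22 = 15.4.
χ² = (14−17.5)²/17.5 + (16−21.7)²/21.7 + (34−15.4)²/15.4 + (6−15.4)²/15.4
   = 0.7000 + 1.4972 + 22.4649 + 5.7377
Sum = 30.400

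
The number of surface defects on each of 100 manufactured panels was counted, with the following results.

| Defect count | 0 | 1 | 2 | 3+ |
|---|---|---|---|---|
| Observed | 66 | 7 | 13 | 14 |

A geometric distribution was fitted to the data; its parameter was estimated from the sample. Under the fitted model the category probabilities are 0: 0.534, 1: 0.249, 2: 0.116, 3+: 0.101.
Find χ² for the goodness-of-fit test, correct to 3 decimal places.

17.516

Expected counts E_i = n·p_i: 100×0.534 = 53.4, 100×0.249 = 24.9, 100×0.116 = 11.6, 100×0.101 = 10.1.
0: (66 − 53.4)²/53.4 = 158.76/53.4 = 2.9730
1: (7 − 24.9)²/24.9 = 320.41/24.9 = 12.8679
2: (13 − 11.6)²/11.6 = 1.96/11.6 = 0.1690
3+: (14 − 10.1)²/10.1 = 15.21/10.1 = 1.5059
Sum = 17.516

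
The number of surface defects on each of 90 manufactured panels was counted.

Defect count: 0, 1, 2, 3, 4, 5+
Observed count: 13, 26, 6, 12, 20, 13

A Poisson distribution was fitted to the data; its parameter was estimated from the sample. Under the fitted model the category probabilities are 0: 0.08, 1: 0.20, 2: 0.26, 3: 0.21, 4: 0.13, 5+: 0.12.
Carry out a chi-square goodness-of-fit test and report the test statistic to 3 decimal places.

Expected counts E_i = n·p_i: 90×0.08 = 7.2, 90×0.20 = 18, 90×0.26 = 23.4, 90×0.21 = 18.9, 90×0.13 = 11.7, 90×0.12 = 10.8.
0: (13 − 7.2)²/7.2 = 33.64/7.2 = 4.6722
1: (26 − 18)²/18 = 64/18 = 3.5556
2: (6 − 23.4)²/23.4 = 302.76/23.4 = 12.9385
3: (12 − 18.9)²/18.9 = 47.61/18.9 = 2.5190
4: (20 − 11.7)²/11.7 = 68.89/11.7 = 5.8880
5+: (13 − 10.8)²/10.8 = 4.84/10.8 = 0.4481
Sum = 30.021

30.021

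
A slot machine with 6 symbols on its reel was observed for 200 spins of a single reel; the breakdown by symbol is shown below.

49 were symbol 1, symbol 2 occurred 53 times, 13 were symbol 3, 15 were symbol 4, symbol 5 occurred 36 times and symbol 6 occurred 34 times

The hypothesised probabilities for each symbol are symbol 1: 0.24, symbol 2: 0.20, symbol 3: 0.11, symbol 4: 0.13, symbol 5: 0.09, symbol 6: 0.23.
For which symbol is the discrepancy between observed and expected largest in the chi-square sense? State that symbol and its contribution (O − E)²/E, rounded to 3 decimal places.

Expected counts E_i = n·p_i: 200×0.24 = 48, 200×0.20 = 40, 200×0.11 = 22, 200×0.13 = 26, 200×0.09 = 18, 200×0.23 = 46.
χ² = (49−48)²/48 + (53−40)²/40 + (13−22)²/22 + (15−26)²/26 + (36−18)²/18 + (34−46)²/46
   = 0.0208 + 4.2250 + 3.6818 + 4.6538 + 18.0000 + 3.1304
The largest term is for symbol 5: 18.000.

symbol 5, 18.000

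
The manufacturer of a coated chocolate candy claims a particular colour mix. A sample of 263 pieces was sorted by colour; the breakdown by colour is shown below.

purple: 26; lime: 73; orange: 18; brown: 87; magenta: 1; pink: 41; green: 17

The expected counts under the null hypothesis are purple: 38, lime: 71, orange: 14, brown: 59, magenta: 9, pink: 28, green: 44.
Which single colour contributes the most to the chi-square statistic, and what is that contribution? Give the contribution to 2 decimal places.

cat          O        E   (O−E)²/E
purple      26       38      3.789
lime        73       71      0.056
orange      18       14      1.143
brown       87       59     13.288
magenta      1        9      7.111
pink        41       28      6.036
green       17       44     16.568
The largest term is for green: 16.57.

green, 16.57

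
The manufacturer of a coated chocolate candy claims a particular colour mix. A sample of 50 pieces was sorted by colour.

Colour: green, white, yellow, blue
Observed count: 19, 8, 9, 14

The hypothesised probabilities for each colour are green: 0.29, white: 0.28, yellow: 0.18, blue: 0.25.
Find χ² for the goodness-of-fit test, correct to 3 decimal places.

4.148

Expected counts E_i = n·p_i: 50×0.29 = 14.5, 50×0.28 = 14, 50×0.18 = 9, 50×0.25 = 12.5.
green: (19 − 14.5)²/14.5 = 20.25/14.5 = 1.3966
white: (8 − 14)²/14 = 36/14 = 2.5714
yellow: (9 − 9)²/9 = 0/9 = 0.0000
blue: (14 − 12.5)²/12.5 = 2.25/12.5 = 0.1800
Sum = 4.148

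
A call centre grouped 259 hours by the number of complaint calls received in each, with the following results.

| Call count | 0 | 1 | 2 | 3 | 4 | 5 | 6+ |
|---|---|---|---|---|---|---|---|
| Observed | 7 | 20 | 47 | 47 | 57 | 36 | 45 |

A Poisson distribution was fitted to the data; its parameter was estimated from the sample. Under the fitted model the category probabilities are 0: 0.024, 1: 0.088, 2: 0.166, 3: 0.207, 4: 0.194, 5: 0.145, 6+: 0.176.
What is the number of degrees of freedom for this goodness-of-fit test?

5

There are k = 7 categories and 1 parameter estimated from the data, so df = 7 − 1 − 1 = 5.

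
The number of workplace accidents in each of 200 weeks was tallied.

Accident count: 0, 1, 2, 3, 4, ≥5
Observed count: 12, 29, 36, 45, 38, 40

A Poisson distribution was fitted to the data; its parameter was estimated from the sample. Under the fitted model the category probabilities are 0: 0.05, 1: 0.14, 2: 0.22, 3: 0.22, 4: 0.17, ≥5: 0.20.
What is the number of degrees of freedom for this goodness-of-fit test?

4

There are k = 6 categories and 1 parameter estimated from the data, so df = 6 − 1 − 1 = 4.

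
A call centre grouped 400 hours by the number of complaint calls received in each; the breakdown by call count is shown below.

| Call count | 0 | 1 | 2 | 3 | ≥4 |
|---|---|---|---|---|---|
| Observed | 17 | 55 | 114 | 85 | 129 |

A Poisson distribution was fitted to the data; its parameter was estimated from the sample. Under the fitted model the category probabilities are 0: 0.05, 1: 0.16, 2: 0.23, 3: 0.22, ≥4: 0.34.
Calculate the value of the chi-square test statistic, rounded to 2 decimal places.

Expected counts E_i = n·p_i: 400×0.05 = 20, 400×0.16 = 64, 400×0.23 = 92, 400×0.22 = 88, 400×0.34 = 136.
cat         O        E   (O−E)²/E
0          17       20      0.450
1          55       64      1.266
2         114       92      5.261
3          85       88      0.102
≥4        129      136      0.360
Sum = 7.44

7.44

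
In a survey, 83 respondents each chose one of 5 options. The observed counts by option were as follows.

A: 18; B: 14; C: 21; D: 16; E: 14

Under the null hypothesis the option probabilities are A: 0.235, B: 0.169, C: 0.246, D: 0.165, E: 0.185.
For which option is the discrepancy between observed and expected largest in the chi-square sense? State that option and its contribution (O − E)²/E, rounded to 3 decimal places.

Expected counts E_i = n·p_i: 83×0.235 = 19.505, 83×0.169 = 14.027, 83×0.246 = 20.418, 83×0.165 = 13.695, 83×0.185 = 15.355.
cat         O        E   (O−E)²/E
A          18   19.505     0.1161
B          14   14.027     0.0001
C          21   20.418     0.0166
D          16   13.695     0.3880
E          14   15.355     0.1196
The largest term is for D: 0.388.

D, 0.388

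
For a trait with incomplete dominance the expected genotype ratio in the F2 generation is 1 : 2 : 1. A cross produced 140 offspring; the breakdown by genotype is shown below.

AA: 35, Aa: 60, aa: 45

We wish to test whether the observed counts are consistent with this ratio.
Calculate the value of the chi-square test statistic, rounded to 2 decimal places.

4.29

Ratio total = 4. Expected counts: 140×1/4 = 35, 140×2/4 = 70, 140×1/4 = 35.
cat         O        E   (O−E)²/E
AA         35       35      0.000
Aa         60       70      1.429
aa         45       35      2.857
Sum = 4.29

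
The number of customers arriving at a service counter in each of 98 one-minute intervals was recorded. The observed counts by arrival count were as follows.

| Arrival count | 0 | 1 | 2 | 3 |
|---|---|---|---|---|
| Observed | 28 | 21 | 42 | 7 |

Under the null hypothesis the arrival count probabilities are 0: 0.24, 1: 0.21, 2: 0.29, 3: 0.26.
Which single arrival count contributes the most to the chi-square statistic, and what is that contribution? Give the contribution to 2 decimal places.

Expected counts E_i = n·p_i: 98×0.24 = 23.52, 98×0.21 = 20.58, 98×0.29 = 28.42, 98×0.26 = 25.48.
χ² = (28−23.52)²/23.52 + (21−20.58)²/20.58 + (42−28.42)²/28.42 + (7−25.48)²/25.48
   = 0.853 + 0.009 + 6.489 + 13.403
The largest term is for 3: 13.40.

3, 13.40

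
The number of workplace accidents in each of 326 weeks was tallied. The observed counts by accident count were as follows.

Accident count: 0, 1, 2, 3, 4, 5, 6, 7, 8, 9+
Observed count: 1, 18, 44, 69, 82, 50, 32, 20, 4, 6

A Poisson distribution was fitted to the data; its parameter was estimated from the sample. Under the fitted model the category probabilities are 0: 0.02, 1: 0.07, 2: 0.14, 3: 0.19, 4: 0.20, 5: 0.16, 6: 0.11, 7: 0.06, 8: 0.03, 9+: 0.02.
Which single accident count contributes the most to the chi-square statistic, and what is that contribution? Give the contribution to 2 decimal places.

0, 4.67

Expected counts E_i = n·p_i: 326×0.02 = 6.52, 326×0.07 = 22.82, 326×0.14 = 45.64, 326×0.19 = 61.94, 326×0.20 = 65.2, 326×0.16 = 52.16, 326×0.11 = 35.86, 326×0.06 = 19.56, 326×0.03 = 9.78, 326×0.02 = 6.52.
χ² = (1−6.52)²/6.52 + (18−22.82)²/22.82 + (44−45.64)²/45.64 + (69−61.94)²/61.94 + (82−65.2)²/65.2 + (50−52.16)²/52.16 + (32−35.86)²/35.86 + (20−19.56)²/19.56 + (4−9.78)²/9.78 + (6−6.52)²/6.52
   = 4.673 + 1.018 + 0.059 + 0.805 + 4.329 + 0.089 + 0.415 + 0.010 + 3.416 + 0.041
The largest term is for 0: 4.67.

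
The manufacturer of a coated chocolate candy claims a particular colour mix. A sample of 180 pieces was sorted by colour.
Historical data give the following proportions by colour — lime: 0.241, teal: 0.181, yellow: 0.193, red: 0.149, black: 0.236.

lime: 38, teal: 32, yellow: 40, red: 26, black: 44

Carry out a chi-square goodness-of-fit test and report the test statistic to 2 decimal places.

Expected counts E_i = n·p_i: 180×0.241 = 43.38, 180×0.181 = 32.58, 180×0.193 = 34.74, 180×0.149 = 26.82, 180×0.236 = 42.48.
lime: (38 − 43.38)²/43.38 = 28.9444/43.38 = 0.667
teal: (32 − 32.58)²/32.58 = 0.3364/32.58 = 0.010
yellow: (40 − 34.74)²/34.74 = 27.6676/34.74 = 0.796
red: (26 − 26.82)²/26.82 = 0.6724/26.82 = 0.025
black: (44 − 42.48)²/42.48 = 2.3104/42.48 = 0.054
Sum = 1.55

1.55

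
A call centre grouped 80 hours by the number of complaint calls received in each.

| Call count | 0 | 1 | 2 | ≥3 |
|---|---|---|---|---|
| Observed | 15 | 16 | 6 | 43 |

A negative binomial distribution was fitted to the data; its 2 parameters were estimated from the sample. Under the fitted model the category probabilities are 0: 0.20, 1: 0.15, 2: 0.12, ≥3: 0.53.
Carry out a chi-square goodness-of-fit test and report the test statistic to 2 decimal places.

Expected counts E_i = n·p_i: 80×0.20 = 16, 80×0.15 = 12, 80×0.12 = 9.6, 80×0.53 = 42.4.
χ² = (15−16)²/16 + (16−12)²/12 + (6−9.6)²/9.6 + (43−42.4)²/42.4
   = 0.063 + 1.333 + 1.350 + 0.008
Sum = 2.75

2.75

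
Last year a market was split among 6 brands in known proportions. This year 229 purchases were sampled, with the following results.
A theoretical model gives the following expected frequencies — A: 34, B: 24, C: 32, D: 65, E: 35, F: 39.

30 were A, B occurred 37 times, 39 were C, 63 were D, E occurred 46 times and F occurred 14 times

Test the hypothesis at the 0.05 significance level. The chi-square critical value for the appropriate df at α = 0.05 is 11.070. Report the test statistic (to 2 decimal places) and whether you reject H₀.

cat         O        E   (O−E)²/E
A          30       34      0.471
B          37       24      7.042
C          39       32      1.531
D          63       65      0.062
E          46       35      3.457
F          14       39     16.026
Sum = 28.59
df = 5. Since 28.59 > 11.070, we reject H₀.

28.59; reject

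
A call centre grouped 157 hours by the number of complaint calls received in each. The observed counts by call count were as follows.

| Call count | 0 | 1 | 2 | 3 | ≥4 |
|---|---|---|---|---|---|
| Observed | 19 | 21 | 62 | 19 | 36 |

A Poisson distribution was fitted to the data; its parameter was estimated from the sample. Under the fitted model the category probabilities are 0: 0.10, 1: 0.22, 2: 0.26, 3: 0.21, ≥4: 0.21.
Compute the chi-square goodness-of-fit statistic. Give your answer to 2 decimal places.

23.19

Expected counts E_i = n·p_i: 157×0.10 = 15.7, 157×0.22 = 34.54, 157×0.26 = 40.82, 157×0.21 = 32.97, 157×0.21 = 32.97.
0: (19 − 15.7)²/15.7 = 10.89/15.7 = 0.694
1: (21 − 34.54)²/34.54 = 183.3316/34.54 = 5.308
2: (62 − 40.82)²/40.82 = 448.5924/40.82 = 10.990
3: (19 − 32.97)²/32.97 = 195.1609/32.97 = 5.919
≥4: (36 − 32.97)²/32.97 = 9.1809/32.97 = 0.278
Sum = 23.19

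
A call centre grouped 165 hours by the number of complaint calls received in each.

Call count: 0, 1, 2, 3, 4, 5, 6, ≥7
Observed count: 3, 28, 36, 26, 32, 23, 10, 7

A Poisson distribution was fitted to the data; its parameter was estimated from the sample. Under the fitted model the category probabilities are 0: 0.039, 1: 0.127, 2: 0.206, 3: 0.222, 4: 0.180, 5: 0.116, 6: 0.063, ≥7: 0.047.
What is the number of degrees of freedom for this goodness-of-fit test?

6

There are k = 8 categories and 1 parameter estimated from the data, so df = 8 − 1 − 1 = 6.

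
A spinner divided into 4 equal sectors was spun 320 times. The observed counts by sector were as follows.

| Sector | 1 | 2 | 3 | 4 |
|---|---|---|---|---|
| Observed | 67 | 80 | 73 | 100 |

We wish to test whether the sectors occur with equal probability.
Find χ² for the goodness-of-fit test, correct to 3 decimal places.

7.725

Expected count for each of the 4 categories: 320/4 = 80.
χ² = (67−80)²/80 + (80−80)²/80 + (73−80)²/80 + (100−80)²/80
   = 2.1125 + 0.0000 + 0.6125 + 5.0000
Sum = 7.725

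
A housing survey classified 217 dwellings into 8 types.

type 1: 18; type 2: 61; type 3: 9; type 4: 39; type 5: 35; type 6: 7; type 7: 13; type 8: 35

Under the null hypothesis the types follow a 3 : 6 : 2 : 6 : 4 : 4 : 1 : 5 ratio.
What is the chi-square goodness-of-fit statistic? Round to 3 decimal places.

Ratio total = 31. Expected counts: 217×3/31 = 21, 217×6/31 = 42, 217×2/31 = 14, 217×6/31 = 42, 217×4/31 = 28, 217×4/31 = 28, 217×1/31 = 7, 217×5/31 = 35.
type 1: (18 − 21)²/21 = 9/21 = 0.4286
type 2: (61 − 42)²/42 = 361/42 = 8.5952
type 3: (9 − 14)²/14 = 25/14 = 1.7857
type 4: (39 − 42)²/42 = 9/42 = 0.2143
type 5: (35 − 28)²/28 = 49/28 = 1.7500
type 6: (7 − 28)²/28 = 441/28 = 15.7500
type 7: (13 − 7)²/7 = 36/7 = 5.1429
type 8: (35 − 35)²/35 = 0/35 = 0.0000
Sum = 33.667

33.667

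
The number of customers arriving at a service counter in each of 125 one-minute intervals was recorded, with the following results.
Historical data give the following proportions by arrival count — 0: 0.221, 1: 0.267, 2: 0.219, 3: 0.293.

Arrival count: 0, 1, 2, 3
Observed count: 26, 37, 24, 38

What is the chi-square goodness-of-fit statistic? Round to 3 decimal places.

Expected counts E_i = n·p_i: 125×0.221 = 27.625, 125×0.267 = 33.375, 125×0.219 = 27.375, 125×0.293 = 36.625.
cat         O        E   (O−E)²/E
0          26   27.625     0.0956
1          37   33.375     0.3937
2          24   27.375     0.4161
3          38   36.625     0.0516
Sum = 0.957

0.957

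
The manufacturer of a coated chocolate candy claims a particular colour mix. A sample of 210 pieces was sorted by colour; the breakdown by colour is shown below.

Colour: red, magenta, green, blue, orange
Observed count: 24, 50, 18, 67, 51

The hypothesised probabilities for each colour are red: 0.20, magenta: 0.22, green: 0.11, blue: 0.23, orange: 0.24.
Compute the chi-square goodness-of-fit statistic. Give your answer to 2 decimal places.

16.40

Expected counts E_i = n·p_i: 210×0.20 = 42, 210×0.22 = 46.2, 210×0.11 = 23.1, 210×0.23 = 48.3, 210×0.24 = 50.4.
cat          O        E   (O−E)²/E
red         24       42      7.714
magenta     50     46.2      0.313
green       18     23.1      1.126
blue        67     48.3      7.240
orange      51     50.4      0.007
Sum = 16.40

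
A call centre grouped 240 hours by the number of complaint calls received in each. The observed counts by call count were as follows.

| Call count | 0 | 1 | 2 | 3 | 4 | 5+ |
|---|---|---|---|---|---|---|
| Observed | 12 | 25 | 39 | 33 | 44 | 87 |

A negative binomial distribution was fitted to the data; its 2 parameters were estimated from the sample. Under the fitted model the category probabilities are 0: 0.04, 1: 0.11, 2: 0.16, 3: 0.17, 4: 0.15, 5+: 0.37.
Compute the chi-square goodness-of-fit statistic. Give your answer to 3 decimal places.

3.989

Expected counts E_i = n·p_i: 240×0.04 = 9.6, 240×0.11 = 26.4, 240×0.16 = 38.4, 240×0.17 = 40.8, 240×0.15 = 36, 240×0.37 = 88.8.
0: (12 − 9.6)²/9.6 = 5.76/9.6 = 0.6000
1: (25 − 26.4)²/26.4 = 1.96/26.4 = 0.0742
2: (39 − 38.4)²/38.4 = 0.36/38.4 = 0.0094
3: (33 − 40.8)²/40.8 = 60.84/40.8 = 1.4912
4: (44 − 36)²/36 = 64/36 = 1.7778
5+: (87 − 88.8)²/88.8 = 3.24/88.8 = 0.0365
Sum = 3.989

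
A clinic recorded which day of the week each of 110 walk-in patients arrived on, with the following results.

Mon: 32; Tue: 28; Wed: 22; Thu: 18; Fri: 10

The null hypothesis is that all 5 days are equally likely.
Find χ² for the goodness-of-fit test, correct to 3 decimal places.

13.455

Under H₀ each category has probability 1/5, so each expected count is 110/5 = 22.
cat         O        E   (O−E)²/E
Mon        32       22     4.5455
Tue        28       22     1.6364
Wed        22       22     0.0000
Thu        18       22     0.7273
Fri        10       22     6.5455
Sum = 13.455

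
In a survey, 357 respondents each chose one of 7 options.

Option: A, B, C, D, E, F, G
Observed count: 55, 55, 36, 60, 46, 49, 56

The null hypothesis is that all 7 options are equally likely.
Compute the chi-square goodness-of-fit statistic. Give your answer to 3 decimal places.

Under H₀ each category has probability 1/7, so each expected count is 357/7 = 51.
χ² = (55−51)²/51 + (55−51)²/51 + (36−51)²/51 + (60−51)²/51 + (46−51)²/51 + (49−51)²/51 + (56−51)²/51
   = 0.3137 + 0.3137 + 4.4118 + 1.5882 + 0.4902 + 0.0784 + 0.4902
Sum = 7.686

7.686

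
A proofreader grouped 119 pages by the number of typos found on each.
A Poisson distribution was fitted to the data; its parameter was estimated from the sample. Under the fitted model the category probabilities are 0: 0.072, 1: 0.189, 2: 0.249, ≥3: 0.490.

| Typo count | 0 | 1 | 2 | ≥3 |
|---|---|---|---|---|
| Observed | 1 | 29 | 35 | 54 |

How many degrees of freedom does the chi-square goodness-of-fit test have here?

There are k = 4 categories and 1 parameter estimated from the data, so df = 4 − 1 − 1 = 2.

2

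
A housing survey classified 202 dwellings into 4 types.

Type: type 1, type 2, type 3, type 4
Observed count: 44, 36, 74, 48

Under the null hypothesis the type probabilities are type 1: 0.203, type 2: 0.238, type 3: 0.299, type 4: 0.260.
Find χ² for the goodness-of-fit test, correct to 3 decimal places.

Expected counts E_i = n·p_i: 202×0.203 = 41.006, 202×0.238 = 48.076, 202×0.299 = 60.398, 202×0.260 = 52.52.
type 1: (44 − 41.006)²/41.006 = 8.964036/41.006 = 0.2186
type 2: (36 − 48.076)²/48.076 = 145.829776/48.076 = 3.0333
type 3: (74 − 60.398)²/60.398 = 185.014404/60.398 = 3.0633
type 4: (48 − 52.52)²/52.52 = 20.4304/52.52 = 0.3890
Sum = 6.704

6.704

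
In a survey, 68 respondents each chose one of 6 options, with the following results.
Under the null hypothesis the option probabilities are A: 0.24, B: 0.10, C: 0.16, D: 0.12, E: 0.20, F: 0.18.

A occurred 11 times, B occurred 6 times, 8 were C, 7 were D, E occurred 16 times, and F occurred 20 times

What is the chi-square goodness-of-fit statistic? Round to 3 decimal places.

Expected counts E_i = n·p_i: 68×0.24 = 16.32, 68×0.10 = 6.8, 68×0.16 = 10.88, 68×0.12 = 8.16, 68×0.20 = 13.6, 68×0.18 = 12.24.
cat         O        E   (O−E)²/E
A          11    16.32     1.7342
B           6      6.8     0.0941
C           8    10.88     0.7624
D           7     8.16     0.1649
E          16     13.6     0.4235
F          20    12.24     4.9197
Sum = 8.099

8.099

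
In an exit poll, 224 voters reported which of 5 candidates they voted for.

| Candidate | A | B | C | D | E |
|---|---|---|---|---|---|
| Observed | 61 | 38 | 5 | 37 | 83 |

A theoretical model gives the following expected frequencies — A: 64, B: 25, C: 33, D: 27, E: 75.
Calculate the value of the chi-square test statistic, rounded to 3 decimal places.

χ² = (61−64)²/64 + (38−25)²/25 + (5−33)²/33 + (37−27)²/27 + (83−75)²/75
   = 0.1406 + 6.7600 + 23.7576 + 3.7037 + 0.8533
Sum = 35.215

35.215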